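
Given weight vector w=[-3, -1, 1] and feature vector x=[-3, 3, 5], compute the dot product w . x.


Element-wise products:
-3 * -3 = 9
-1 * 3 = -3
1 * 5 = 5
Sum = 9 + -3 + 5
= 11

11


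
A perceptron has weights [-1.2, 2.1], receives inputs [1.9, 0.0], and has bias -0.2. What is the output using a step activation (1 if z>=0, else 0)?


z = w . x + b
= -1.2*1.9 + 2.1*0.0 + -0.2
= -2.28 + 0.0 + -0.2
= -2.28 + -0.2
= -2.48
Since z = -2.48 < 0, output = 0

0


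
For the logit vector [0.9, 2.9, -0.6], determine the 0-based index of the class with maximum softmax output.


Softmax is a monotonic transformation, so it preserves the argmax.
We need to find the index of the maximum logit.
Index 0: 0.9
Index 1: 2.9
Index 2: -0.6
Maximum logit = 2.9 at index 1

1


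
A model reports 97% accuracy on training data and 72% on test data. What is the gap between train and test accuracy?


Gap = train_accuracy - test_accuracy
= 97 - 72
= 25%
This large gap strongly indicates overfitting.

25


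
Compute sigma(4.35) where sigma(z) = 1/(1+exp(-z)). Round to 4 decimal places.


sigmoid(z) = 1 / (1 + exp(-z))
exp(-(4.35)) = exp(-4.35) = 0.0129
1 + 0.0129 = 1.0129
1 / 1.0129 = 0.9873

0.9873


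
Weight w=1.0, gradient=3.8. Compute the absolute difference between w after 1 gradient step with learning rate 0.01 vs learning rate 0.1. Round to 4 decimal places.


With lr=0.01: w_new = 1.0 - 0.01 * 3.8 = 0.962
With lr=0.1: w_new = 1.0 - 0.1 * 3.8 = 0.62
Absolute difference = |0.962 - 0.62|
= 0.3420

0.3420


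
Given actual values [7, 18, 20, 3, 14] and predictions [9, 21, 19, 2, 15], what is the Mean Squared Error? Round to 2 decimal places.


Differences: [-2, -3, 1, 1, -1]
Squared errors: [4, 9, 1, 1, 1]
Sum of squared errors = 16
MSE = 16 / 5 = 3.20

3.20


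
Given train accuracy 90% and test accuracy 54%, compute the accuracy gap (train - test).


Gap = train_accuracy - test_accuracy
= 90 - 54
= 36%
This large gap strongly indicates overfitting.

36


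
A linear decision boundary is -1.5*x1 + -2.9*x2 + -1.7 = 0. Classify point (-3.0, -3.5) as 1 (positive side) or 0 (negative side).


Compute -1.5 * -3.0 + -2.9 * -3.5 + -1.7
= 4.5 + 10.15 + -1.7
= 12.95
Since 12.95 >= 0, the point is on the positive side.

1


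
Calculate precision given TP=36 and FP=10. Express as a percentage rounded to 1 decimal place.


Precision = TP / (TP + FP) * 100
= 36 / (36 + 10)
= 36 / 46
= 0.7826
= 78.3%

78.3


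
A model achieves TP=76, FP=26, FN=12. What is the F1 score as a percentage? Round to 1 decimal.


Precision = TP / (TP + FP) = 76 / 102 = 0.7451
Recall = TP / (TP + FN) = 76 / 88 = 0.8636
F1 = 2 * P * R / (P + R)
= 2 * 0.7451 * 0.8636 / (0.7451 + 0.8636)
= 1.287 / 1.6087
= 0.8
As percentage: 80.0%

80.0


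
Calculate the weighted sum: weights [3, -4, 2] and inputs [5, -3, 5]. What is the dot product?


Element-wise products:
3 * 5 = 15
-4 * -3 = 12
2 * 5 = 10
Sum = 15 + 12 + 10
= 37

37


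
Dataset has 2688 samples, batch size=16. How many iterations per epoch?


Iterations per epoch = dataset_size / batch_size
= 2688 / 16
= 168

168


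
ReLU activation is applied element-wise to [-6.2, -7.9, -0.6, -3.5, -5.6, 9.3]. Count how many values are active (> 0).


ReLU(x) = max(0, x) for each element:
ReLU(-6.2) = 0
ReLU(-7.9) = 0
ReLU(-0.6) = 0
ReLU(-3.5) = 0
ReLU(-5.6) = 0
ReLU(9.3) = 9.3
Active neurons (>0): 1

1


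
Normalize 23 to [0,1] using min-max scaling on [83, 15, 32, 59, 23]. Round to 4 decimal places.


Min = 15, Max = 83
Range = 83 - 15 = 68
Scaled = (x - min) / (max - min)
= (23 - 15) / 68
= 8 / 68
= 0.1176

0.1176


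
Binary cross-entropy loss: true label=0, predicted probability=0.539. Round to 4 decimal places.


For y=0: Loss = -log(1-p)
= -log(1 - 0.539)
= -log(0.461)
= -(-0.7744)
= 0.7744

0.7744


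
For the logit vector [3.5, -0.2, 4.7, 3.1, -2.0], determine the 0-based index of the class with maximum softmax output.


Softmax is a monotonic transformation, so it preserves the argmax.
We need to find the index of the maximum logit.
Index 0: 3.5
Index 1: -0.2
Index 2: 4.7
Index 3: 3.1
Index 4: -2.0
Maximum logit = 4.7 at index 2

2


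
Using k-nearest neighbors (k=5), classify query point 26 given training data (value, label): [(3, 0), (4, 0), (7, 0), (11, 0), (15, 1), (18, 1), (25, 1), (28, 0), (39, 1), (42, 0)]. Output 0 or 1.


Distances from query 26:
Point 25 (class 1): distance = 1
Point 28 (class 0): distance = 2
Point 18 (class 1): distance = 8
Point 15 (class 1): distance = 11
Point 39 (class 1): distance = 13
K=5 nearest neighbors: classes = [1, 0, 1, 1, 1]
Votes for class 1: 4 / 5
Majority vote => class 1

1


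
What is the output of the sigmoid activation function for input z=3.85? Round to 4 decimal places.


sigmoid(z) = 1 / (1 + exp(-z))
exp(-(3.85)) = exp(-3.85) = 0.0213
1 + 0.0213 = 1.0213
1 / 1.0213 = 0.9792

0.9792


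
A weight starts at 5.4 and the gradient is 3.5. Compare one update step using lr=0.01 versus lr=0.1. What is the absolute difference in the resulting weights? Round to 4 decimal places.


With lr=0.01: w_new = 5.4 - 0.01 * 3.5 = 5.365
With lr=0.1: w_new = 5.4 - 0.1 * 3.5 = 5.05
Absolute difference = |5.365 - 5.05|
= 0.3150

0.3150


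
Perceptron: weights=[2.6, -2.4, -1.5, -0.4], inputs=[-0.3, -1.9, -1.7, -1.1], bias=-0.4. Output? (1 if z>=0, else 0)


z = w . x + b
= 2.6*-0.3 + -2.4*-1.9 + -1.5*-1.7 + -0.4*-1.1 + -0.4
= -0.78 + 4.56 + 2.55 + 0.44 + -0.4
= 6.77 + -0.4
= 6.37
Since z = 6.37 >= 0, output = 1

1


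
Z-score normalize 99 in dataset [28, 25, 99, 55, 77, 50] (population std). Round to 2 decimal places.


Mean = (28 + 25 + 99 + 55 + 77 + 50) / 6 = 55.6667
Variance = sum((x_i - mean)^2) / n = 678.5556
Std = sqrt(678.5556) = 26.0491
Z = (x - mean) / std
= (99 - 55.6667) / 26.0491
= 43.3333 / 26.0491
= 1.66

1.66


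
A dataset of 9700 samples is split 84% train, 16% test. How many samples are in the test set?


Train samples = 9700 * 84% = 8148
Test samples = 9700 - 8148
= 1552

1552


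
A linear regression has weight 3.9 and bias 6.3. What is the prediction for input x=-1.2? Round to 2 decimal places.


y = 3.9 * -1.2 + (6.3)
= -4.68 + (6.3)
= 1.62

1.62


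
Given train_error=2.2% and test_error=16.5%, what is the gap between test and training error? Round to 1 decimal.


Generalization gap = test_error - train_error
= 16.5 - 2.2
= 14.3%
A large gap suggests overfitting.

14.3


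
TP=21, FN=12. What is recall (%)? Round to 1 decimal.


Recall = TP / (TP + FN) * 100
= 21 / (21 + 12)
= 21 / 33
= 0.6364
= 63.6%

63.6


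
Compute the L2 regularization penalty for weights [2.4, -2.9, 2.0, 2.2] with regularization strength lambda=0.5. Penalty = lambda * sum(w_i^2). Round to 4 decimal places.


Squaring each weight:
2.4^2 = 5.76
(-2.9)^2 = 8.41
2.0^2 = 4.0
2.2^2 = 4.84
Sum of squares = 23.01
Penalty = 0.5 * 23.01 = 11.5050

11.5050


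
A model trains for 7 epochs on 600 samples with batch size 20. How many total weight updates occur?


Iterations per epoch = 600 / 20 = 30
Total updates = iterations_per_epoch * epochs
= 30 * 7
= 210

210


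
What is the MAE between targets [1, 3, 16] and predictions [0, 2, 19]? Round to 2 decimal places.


Absolute errors: [1, 1, 3]
Sum of absolute errors = 5
MAE = 5 / 3 = 1.67

1.67


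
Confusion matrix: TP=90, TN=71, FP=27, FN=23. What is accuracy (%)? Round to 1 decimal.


Accuracy = (TP + TN) / (TP + TN + FP + FN) * 100
= (90 + 71) / (90 + 71 + 27 + 23)
= 161 / 211
= 0.763
= 76.3%

76.3


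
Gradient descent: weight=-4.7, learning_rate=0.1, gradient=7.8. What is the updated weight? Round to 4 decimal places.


w_new = w_old - lr * gradient
= -4.7 - 0.1 * 7.8
= -4.7 - (0.78)
= -5.4800

-5.4800


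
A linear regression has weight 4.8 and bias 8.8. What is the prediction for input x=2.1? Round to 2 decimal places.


y = 4.8 * 2.1 + (8.8)
= 10.08 + (8.8)
= 18.88

18.88


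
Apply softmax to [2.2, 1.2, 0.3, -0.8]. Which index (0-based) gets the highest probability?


Softmax is a monotonic transformation, so it preserves the argmax.
We need to find the index of the maximum logit.
Index 0: 2.2
Index 1: 1.2
Index 2: 0.3
Index 3: -0.8
Maximum logit = 2.2 at index 0

0


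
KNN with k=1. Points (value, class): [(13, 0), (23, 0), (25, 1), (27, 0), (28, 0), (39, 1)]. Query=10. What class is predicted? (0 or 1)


Distances from query 10:
Point 13 (class 0): distance = 3
K=1 nearest neighbors: classes = [0]
Votes for class 1: 0 / 1
Majority vote => class 0

0


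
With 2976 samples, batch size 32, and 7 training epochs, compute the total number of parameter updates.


Iterations per epoch = 2976 / 32 = 93
Total updates = iterations_per_epoch * epochs
= 93 * 7
= 651

651


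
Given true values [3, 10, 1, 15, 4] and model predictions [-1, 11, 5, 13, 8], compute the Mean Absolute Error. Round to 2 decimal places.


Absolute errors: [4, 1, 4, 2, 4]
Sum of absolute errors = 15
MAE = 15 / 5 = 3.00

3.00


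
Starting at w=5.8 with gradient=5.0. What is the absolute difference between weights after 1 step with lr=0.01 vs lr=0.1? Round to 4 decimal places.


With lr=0.01: w_new = 5.8 - 0.01 * 5.0 = 5.75
With lr=0.1: w_new = 5.8 - 0.1 * 5.0 = 5.3
Absolute difference = |5.75 - 5.3|
= 0.4500

0.4500


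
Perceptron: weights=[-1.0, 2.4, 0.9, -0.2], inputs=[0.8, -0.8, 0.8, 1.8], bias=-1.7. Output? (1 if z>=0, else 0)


z = w . x + b
= -1.0*0.8 + 2.4*-0.8 + 0.9*0.8 + -0.2*1.8 + -1.7
= -0.8 + -1.92 + 0.72 + -0.36 + -1.7
= -2.36 + -1.7
= -4.06
Since z = -4.06 < 0, output = 0

0


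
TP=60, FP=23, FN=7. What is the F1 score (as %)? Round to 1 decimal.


Precision = TP / (TP + FP) = 60 / 83 = 0.7229
Recall = TP / (TP + FN) = 60 / 67 = 0.8955
F1 = 2 * P * R / (P + R)
= 2 * 0.7229 * 0.8955 / (0.7229 + 0.8955)
= 1.2947 / 1.6184
= 0.8
As percentage: 80.0%

80.0


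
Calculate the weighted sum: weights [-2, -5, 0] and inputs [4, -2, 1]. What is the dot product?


Element-wise products:
-2 * 4 = -8
-5 * -2 = 10
0 * 1 = 0
Sum = -8 + 10 + 0
= 2

2


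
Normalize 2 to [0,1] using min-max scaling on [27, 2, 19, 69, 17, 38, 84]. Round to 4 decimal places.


Min = 2, Max = 84
Range = 84 - 2 = 82
Scaled = (x - min) / (max - min)
= (2 - 2) / 82
= 0 / 82
= 0.0000

0.0000


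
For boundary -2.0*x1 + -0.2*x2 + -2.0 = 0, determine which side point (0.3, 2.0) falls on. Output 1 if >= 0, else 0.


Compute -2.0 * 0.3 + -0.2 * 2.0 + -2.0
= -0.6 + -0.4 + -2.0
= -3.0
Since -3.0 < 0, the point is on the negative side.

0


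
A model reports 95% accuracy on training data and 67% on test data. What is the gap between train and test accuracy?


Gap = train_accuracy - test_accuracy
= 95 - 67
= 28%
This large gap strongly indicates overfitting.

28


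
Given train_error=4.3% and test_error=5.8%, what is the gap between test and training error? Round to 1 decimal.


Generalization gap = test_error - train_error
= 5.8 - 4.3
= 1.5%
A small gap suggests good generalization.

1.5


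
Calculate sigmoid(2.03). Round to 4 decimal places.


sigmoid(z) = 1 / (1 + exp(-z))
exp(-(2.03)) = exp(-2.03) = 0.1313
1 + 0.1313 = 1.1313
1 / 1.1313 = 0.8839

0.8839


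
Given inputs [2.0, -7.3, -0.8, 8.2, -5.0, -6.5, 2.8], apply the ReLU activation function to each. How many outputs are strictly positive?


ReLU(x) = max(0, x) for each element:
ReLU(2.0) = 2.0
ReLU(-7.3) = 0
ReLU(-0.8) = 0
ReLU(8.2) = 8.2
ReLU(-5.0) = 0
ReLU(-6.5) = 0
ReLU(2.8) = 2.8
Active neurons (>0): 3

3


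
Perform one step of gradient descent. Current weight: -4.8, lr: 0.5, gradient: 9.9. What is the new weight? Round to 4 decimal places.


w_new = w_old - lr * gradient
= -4.8 - 0.5 * 9.9
= -4.8 - (4.95)
= -9.7500

-9.7500


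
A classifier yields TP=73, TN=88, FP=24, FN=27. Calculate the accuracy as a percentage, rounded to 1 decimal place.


Accuracy = (TP + TN) / (TP + TN + FP + FN) * 100
= (73 + 88) / (73 + 88 + 24 + 27)
= 161 / 212
= 0.7594
= 75.9%

75.9


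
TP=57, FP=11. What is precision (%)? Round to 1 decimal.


Precision = TP / (TP + FP) * 100
= 57 / (57 + 11)
= 57 / 68
= 0.8382
= 83.8%

83.8


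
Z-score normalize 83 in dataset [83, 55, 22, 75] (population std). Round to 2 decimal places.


Mean = (83 + 55 + 22 + 75) / 4 = 58.75
Variance = sum((x_i - mean)^2) / n = 554.1875
Std = sqrt(554.1875) = 23.5412
Z = (x - mean) / std
= (83 - 58.75) / 23.5412
= 24.25 / 23.5412
= 1.03

1.03


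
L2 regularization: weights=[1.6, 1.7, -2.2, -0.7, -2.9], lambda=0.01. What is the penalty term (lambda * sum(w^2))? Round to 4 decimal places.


Squaring each weight:
1.6^2 = 2.56
1.7^2 = 2.89
(-2.2)^2 = 4.84
(-0.7)^2 = 0.49
(-2.9)^2 = 8.41
Sum of squares = 19.19
Penalty = 0.01 * 19.19 = 0.1919

0.1919


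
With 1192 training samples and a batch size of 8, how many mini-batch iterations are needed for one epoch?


Iterations per epoch = dataset_size / batch_size
= 1192 / 8
= 149

149


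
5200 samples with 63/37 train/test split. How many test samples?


Train samples = 5200 * 63% = 3276
Test samples = 5200 - 3276
= 1924

1924


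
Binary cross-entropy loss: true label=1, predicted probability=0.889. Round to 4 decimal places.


For y=1: Loss = -log(p)
= -log(0.889)
= -(-0.1177)
= 0.1177

0.1177


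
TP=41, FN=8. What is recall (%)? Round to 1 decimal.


Recall = TP / (TP + FN) * 100
= 41 / (41 + 8)
= 41 / 49
= 0.8367
= 83.7%

83.7


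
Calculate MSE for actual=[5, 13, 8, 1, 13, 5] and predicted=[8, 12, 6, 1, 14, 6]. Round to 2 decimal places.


Differences: [-3, 1, 2, 0, -1, -1]
Squared errors: [9, 1, 4, 0, 1, 1]
Sum of squared errors = 16
MSE = 16 / 6 = 2.67

2.67


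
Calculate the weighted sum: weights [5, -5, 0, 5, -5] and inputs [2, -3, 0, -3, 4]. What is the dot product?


Element-wise products:
5 * 2 = 10
-5 * -3 = 15
0 * 0 = 0
5 * -3 = -15
-5 * 4 = -20
Sum = 10 + 15 + 0 + -15 + -20
= -10

-10


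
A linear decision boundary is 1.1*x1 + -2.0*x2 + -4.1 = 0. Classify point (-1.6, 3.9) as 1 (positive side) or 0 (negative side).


Compute 1.1 * -1.6 + -2.0 * 3.9 + -4.1
= -1.76 + -7.8 + -4.1
= -13.66
Since -13.66 < 0, the point is on the negative side.

0


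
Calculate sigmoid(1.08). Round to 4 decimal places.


sigmoid(z) = 1 / (1 + exp(-z))
exp(-(1.08)) = exp(-1.08) = 0.3396
1 + 0.3396 = 1.3396
1 / 1.3396 = 0.7465

0.7465


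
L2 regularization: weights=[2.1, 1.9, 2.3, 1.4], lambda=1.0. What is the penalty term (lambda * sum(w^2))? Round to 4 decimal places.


Squaring each weight:
2.1^2 = 4.41
1.9^2 = 3.61
2.3^2 = 5.29
1.4^2 = 1.96
Sum of squares = 15.27
Penalty = 1.0 * 15.27 = 15.2700

15.2700


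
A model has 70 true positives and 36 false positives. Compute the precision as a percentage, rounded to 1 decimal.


Precision = TP / (TP + FP) * 100
= 70 / (70 + 36)
= 70 / 106
= 0.6604
= 66.0%

66.0


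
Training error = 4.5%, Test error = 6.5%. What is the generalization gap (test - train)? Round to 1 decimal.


Generalization gap = test_error - train_error
= 6.5 - 4.5
= 2.0%
A moderate gap.

2.0


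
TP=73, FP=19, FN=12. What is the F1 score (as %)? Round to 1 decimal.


Precision = TP / (TP + FP) = 73 / 92 = 0.7935
Recall = TP / (TP + FN) = 73 / 85 = 0.8588
F1 = 2 * P * R / (P + R)
= 2 * 0.7935 * 0.8588 / (0.7935 + 0.8588)
= 1.3629 / 1.6523
= 0.8249
As percentage: 82.5%

82.5


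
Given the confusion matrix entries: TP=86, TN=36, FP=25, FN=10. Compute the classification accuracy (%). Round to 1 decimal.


Accuracy = (TP + TN) / (TP + TN + FP + FN) * 100
= (86 + 36) / (86 + 36 + 25 + 10)
= 122 / 157
= 0.7771
= 77.7%

77.7


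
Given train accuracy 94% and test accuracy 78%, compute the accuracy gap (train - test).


Gap = train_accuracy - test_accuracy
= 94 - 78
= 16%
This gap suggests the model is overfitting.

16


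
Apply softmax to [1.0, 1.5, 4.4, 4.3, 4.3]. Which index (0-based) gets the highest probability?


Softmax is a monotonic transformation, so it preserves the argmax.
We need to find the index of the maximum logit.
Index 0: 1.0
Index 1: 1.5
Index 2: 4.4
Index 3: 4.3
Index 4: 4.3
Maximum logit = 4.4 at index 2

2


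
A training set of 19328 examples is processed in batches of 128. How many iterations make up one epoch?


Iterations per epoch = dataset_size / batch_size
= 19328 / 128
= 151

151


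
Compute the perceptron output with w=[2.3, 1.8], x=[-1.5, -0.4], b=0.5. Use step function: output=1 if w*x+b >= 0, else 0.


z = w . x + b
= 2.3*-1.5 + 1.8*-0.4 + 0.5
= -3.45 + -0.72 + 0.5
= -4.17 + 0.5
= -3.67
Since z = -3.67 < 0, output = 0

0


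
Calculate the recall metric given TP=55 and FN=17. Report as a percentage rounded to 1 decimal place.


Recall = TP / (TP + FN) * 100
= 55 / (55 + 17)
= 55 / 72
= 0.7639
= 76.4%

76.4


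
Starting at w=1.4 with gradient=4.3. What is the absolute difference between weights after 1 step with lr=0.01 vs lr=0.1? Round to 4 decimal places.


With lr=0.01: w_new = 1.4 - 0.01 * 4.3 = 1.357
With lr=0.1: w_new = 1.4 - 0.1 * 4.3 = 0.97
Absolute difference = |1.357 - 0.97|
= 0.3870

0.3870


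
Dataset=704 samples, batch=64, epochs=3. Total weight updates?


Iterations per epoch = 704 / 64 = 11
Total updates = iterations_per_epoch * epochs
= 11 * 3
= 33

33


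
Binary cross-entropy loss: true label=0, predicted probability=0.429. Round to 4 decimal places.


For y=0: Loss = -log(1-p)
= -log(1 - 0.429)
= -log(0.571)
= -(-0.5604)
= 0.5604

0.5604


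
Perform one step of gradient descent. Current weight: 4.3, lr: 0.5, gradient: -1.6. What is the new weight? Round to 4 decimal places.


w_new = w_old - lr * gradient
= 4.3 - 0.5 * -1.6
= 4.3 - (-0.8)
= 5.1000

5.1000


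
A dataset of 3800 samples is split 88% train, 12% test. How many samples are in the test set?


Train samples = 3800 * 88% = 3344
Test samples = 3800 - 3344
= 456

456


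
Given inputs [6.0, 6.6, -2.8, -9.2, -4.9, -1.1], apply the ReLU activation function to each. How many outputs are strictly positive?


ReLU(x) = max(0, x) for each element:
ReLU(6.0) = 6.0
ReLU(6.6) = 6.6
ReLU(-2.8) = 0
ReLU(-9.2) = 0
ReLU(-4.9) = 0
ReLU(-1.1) = 0
Active neurons (>0): 2

2


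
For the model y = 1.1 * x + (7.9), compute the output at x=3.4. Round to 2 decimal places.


y = 1.1 * 3.4 + (7.9)
= 3.74 + (7.9)
= 11.64

11.64


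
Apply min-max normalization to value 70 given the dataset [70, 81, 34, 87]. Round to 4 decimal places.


Min = 34, Max = 87
Range = 87 - 34 = 53
Scaled = (x - min) / (max - min)
= (70 - 34) / 53
= 36 / 53
= 0.6792

0.6792


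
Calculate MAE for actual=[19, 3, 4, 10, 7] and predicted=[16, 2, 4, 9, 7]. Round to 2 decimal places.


Absolute errors: [3, 1, 0, 1, 0]
Sum of absolute errors = 5
MAE = 5 / 5 = 1.00

1.00


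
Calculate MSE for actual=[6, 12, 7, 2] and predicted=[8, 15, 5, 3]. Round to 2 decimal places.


Differences: [-2, -3, 2, -1]
Squared errors: [4, 9, 4, 1]
Sum of squared errors = 18
MSE = 18 / 4 = 4.50

4.50


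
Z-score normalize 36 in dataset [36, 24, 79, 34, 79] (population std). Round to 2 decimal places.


Mean = (36 + 24 + 79 + 34 + 79) / 5 = 50.4
Variance = sum((x_i - mean)^2) / n = 561.84
Std = sqrt(561.84) = 23.7032
Z = (x - mean) / std
= (36 - 50.4) / 23.7032
= -14.4 / 23.7032
= -0.61

-0.61


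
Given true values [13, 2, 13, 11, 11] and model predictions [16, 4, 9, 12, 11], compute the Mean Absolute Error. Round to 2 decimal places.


Absolute errors: [3, 2, 4, 1, 0]
Sum of absolute errors = 10
MAE = 10 / 5 = 2.00

2.00


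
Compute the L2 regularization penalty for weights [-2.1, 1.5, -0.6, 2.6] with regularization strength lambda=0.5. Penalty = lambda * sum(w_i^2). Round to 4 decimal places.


Squaring each weight:
(-2.1)^2 = 4.41
1.5^2 = 2.25
(-0.6)^2 = 0.36
2.6^2 = 6.76
Sum of squares = 13.78
Penalty = 0.5 * 13.78 = 6.8900

6.8900


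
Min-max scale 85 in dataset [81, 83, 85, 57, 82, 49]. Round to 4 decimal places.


Min = 49, Max = 85
Range = 85 - 49 = 36
Scaled = (x - min) / (max - min)
= (85 - 49) / 36
= 36 / 36
= 1.0000

1.0000


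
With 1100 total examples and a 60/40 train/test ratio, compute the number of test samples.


Train samples = 1100 * 60% = 660
Test samples = 1100 - 660
= 440

440


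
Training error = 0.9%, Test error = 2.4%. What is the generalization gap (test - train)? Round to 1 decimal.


Generalization gap = test_error - train_error
= 2.4 - 0.9
= 1.5%
A small gap suggests good generalization.

1.5


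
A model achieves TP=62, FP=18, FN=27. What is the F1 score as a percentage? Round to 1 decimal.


Precision = TP / (TP + FP) = 62 / 80 = 0.775
Recall = TP / (TP + FN) = 62 / 89 = 0.6966
F1 = 2 * P * R / (P + R)
= 2 * 0.775 * 0.6966 / (0.775 + 0.6966)
= 1.0798 / 1.4716
= 0.7337
As percentage: 73.4%

73.4


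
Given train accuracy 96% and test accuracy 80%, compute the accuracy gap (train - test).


Gap = train_accuracy - test_accuracy
= 96 - 80
= 16%
This gap suggests the model is overfitting.

16


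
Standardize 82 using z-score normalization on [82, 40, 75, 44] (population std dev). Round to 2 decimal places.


Mean = (82 + 40 + 75 + 44) / 4 = 60.25
Variance = sum((x_i - mean)^2) / n = 341.1875
Std = sqrt(341.1875) = 18.4713
Z = (x - mean) / std
= (82 - 60.25) / 18.4713
= 21.75 / 18.4713
= 1.18

1.18


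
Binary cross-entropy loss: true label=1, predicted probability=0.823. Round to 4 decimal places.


For y=1: Loss = -log(p)
= -log(0.823)
= -(-0.1948)
= 0.1948

0.1948


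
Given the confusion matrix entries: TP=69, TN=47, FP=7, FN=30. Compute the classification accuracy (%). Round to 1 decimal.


Accuracy = (TP + TN) / (TP + TN + FP + FN) * 100
= (69 + 47) / (69 + 47 + 7 + 30)
= 116 / 153
= 0.7582
= 75.8%

75.8


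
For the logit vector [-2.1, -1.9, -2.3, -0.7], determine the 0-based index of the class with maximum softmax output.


Softmax is a monotonic transformation, so it preserves the argmax.
We need to find the index of the maximum logit.
Index 0: -2.1
Index 1: -1.9
Index 2: -2.3
Index 3: -0.7
Maximum logit = -0.7 at index 3

3


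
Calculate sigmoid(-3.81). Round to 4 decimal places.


sigmoid(z) = 1 / (1 + exp(-z))
exp(-(-3.81)) = exp(3.81) = 45.1504
1 + 45.1504 = 46.1504
1 / 46.1504 = 0.0217

0.0217


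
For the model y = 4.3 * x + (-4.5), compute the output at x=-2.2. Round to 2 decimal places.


y = 4.3 * -2.2 + (-4.5)
= -9.46 + (-4.5)
= -13.96

-13.96


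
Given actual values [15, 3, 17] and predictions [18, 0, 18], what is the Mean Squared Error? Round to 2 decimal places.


Differences: [-3, 3, -1]
Squared errors: [9, 9, 1]
Sum of squared errors = 19
MSE = 19 / 3 = 6.33

6.33


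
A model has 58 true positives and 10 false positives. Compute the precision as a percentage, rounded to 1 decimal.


Precision = TP / (TP + FP) * 100
= 58 / (58 + 10)
= 58 / 68
= 0.8529
= 85.3%

85.3


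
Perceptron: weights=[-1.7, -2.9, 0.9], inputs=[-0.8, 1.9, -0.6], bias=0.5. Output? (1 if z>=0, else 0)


z = w . x + b
= -1.7*-0.8 + -2.9*1.9 + 0.9*-0.6 + 0.5
= 1.36 + -5.51 + -0.54 + 0.5
= -4.69 + 0.5
= -4.19
Since z = -4.19 < 0, output = 0

0


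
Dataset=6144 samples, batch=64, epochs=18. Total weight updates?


Iterations per epoch = 6144 / 64 = 96
Total updates = iterations_per_epoch * epochs
= 96 * 18
= 1728

1728


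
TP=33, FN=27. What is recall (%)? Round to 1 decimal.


Recall = TP / (TP + FN) * 100
= 33 / (33 + 27)
= 33 / 60
= 0.55
= 55.0%

55.0


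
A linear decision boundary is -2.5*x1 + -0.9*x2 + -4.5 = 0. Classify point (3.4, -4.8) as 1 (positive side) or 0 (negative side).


Compute -2.5 * 3.4 + -0.9 * -4.8 + -4.5
= -8.5 + 4.32 + -4.5
= -8.68
Since -8.68 < 0, the point is on the negative side.

0


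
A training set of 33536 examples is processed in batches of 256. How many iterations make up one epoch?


Iterations per epoch = dataset_size / batch_size
= 33536 / 256
= 131

131


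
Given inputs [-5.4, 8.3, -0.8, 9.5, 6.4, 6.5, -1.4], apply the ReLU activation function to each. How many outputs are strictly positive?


ReLU(x) = max(0, x) for each element:
ReLU(-5.4) = 0
ReLU(8.3) = 8.3
ReLU(-0.8) = 0
ReLU(9.5) = 9.5
ReLU(6.4) = 6.4
ReLU(6.5) = 6.5
ReLU(-1.4) = 0
Active neurons (>0): 4

4


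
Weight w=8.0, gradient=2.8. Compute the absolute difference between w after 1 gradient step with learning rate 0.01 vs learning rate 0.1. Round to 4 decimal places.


With lr=0.01: w_new = 8.0 - 0.01 * 2.8 = 7.972
With lr=0.1: w_new = 8.0 - 0.1 * 2.8 = 7.72
Absolute difference = |7.972 - 7.72|
= 0.2520

0.2520


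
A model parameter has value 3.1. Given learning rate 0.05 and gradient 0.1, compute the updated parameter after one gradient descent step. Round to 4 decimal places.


w_new = w_old - lr * gradient
= 3.1 - 0.05 * 0.1
= 3.1 - (0.005)
= 3.0950

3.0950


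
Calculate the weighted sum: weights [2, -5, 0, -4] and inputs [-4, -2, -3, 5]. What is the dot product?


Element-wise products:
2 * -4 = -8
-5 * -2 = 10
0 * -3 = 0
-4 * 5 = -20
Sum = -8 + 10 + 0 + -20
= -18

-18


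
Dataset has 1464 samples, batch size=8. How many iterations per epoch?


Iterations per epoch = dataset_size / batch_size
= 1464 / 8
= 183

183


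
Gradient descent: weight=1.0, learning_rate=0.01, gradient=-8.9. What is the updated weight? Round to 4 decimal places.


w_new = w_old - lr * gradient
= 1.0 - 0.01 * -8.9
= 1.0 - (-0.089)
= 1.0890

1.0890


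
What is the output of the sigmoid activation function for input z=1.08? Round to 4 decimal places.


sigmoid(z) = 1 / (1 + exp(-z))
exp(-(1.08)) = exp(-1.08) = 0.3396
1 + 0.3396 = 1.3396
1 / 1.3396 = 0.7465

0.7465


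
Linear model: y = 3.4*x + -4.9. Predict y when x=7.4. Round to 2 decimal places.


y = 3.4 * 7.4 + (-4.9)
= 25.16 + (-4.9)
= 20.26

20.26


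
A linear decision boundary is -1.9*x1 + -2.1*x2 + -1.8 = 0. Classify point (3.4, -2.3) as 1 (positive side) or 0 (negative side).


Compute -1.9 * 3.4 + -2.1 * -2.3 + -1.8
= -6.46 + 4.83 + -1.8
= -3.43
Since -3.43 < 0, the point is on the negative side.

0


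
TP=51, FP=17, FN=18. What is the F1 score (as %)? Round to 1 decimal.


Precision = TP / (TP + FP) = 51 / 68 = 0.75
Recall = TP / (TP + FN) = 51 / 69 = 0.7391
F1 = 2 * P * R / (P + R)
= 2 * 0.75 * 0.7391 / (0.75 + 0.7391)
= 1.1087 / 1.4891
= 0.7445
As percentage: 74.5%

74.5


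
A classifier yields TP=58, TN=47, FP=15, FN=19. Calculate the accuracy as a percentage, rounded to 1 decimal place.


Accuracy = (TP + TN) / (TP + TN + FP + FN) * 100
= (58 + 47) / (58 + 47 + 15 + 19)
= 105 / 139
= 0.7554
= 75.5%

75.5


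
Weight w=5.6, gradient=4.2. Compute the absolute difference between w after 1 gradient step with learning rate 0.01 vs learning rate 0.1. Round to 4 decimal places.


With lr=0.01: w_new = 5.6 - 0.01 * 4.2 = 5.558
With lr=0.1: w_new = 5.6 - 0.1 * 4.2 = 5.18
Absolute difference = |5.558 - 5.18|
= 0.3780

0.3780


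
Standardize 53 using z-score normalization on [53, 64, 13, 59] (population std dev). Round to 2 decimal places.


Mean = (53 + 64 + 13 + 59) / 4 = 47.25
Variance = sum((x_i - mean)^2) / n = 406.1875
Std = sqrt(406.1875) = 20.1541
Z = (x - mean) / std
= (53 - 47.25) / 20.1541
= 5.75 / 20.1541
= 0.29

0.29


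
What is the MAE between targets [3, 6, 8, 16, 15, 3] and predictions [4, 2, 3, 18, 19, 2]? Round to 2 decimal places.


Absolute errors: [1, 4, 5, 2, 4, 1]
Sum of absolute errors = 17
MAE = 17 / 6 = 2.83

2.83


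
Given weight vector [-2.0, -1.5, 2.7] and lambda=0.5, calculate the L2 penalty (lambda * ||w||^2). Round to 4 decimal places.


Squaring each weight:
(-2.0)^2 = 4.0
(-1.5)^2 = 2.25
2.7^2 = 7.29
Sum of squares = 13.54
Penalty = 0.5 * 13.54 = 6.7700

6.7700


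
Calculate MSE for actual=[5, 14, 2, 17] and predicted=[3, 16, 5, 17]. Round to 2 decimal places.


Differences: [2, -2, -3, 0]
Squared errors: [4, 4, 9, 0]
Sum of squared errors = 17
MSE = 17 / 4 = 4.25

4.25


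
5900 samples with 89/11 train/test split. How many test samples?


Train samples = 5900 * 89% = 5251
Test samples = 5900 - 5251
= 649

649


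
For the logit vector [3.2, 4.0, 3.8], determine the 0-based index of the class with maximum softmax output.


Softmax is a monotonic transformation, so it preserves the argmax.
We need to find the index of the maximum logit.
Index 0: 3.2
Index 1: 4.0
Index 2: 3.8
Maximum logit = 4.0 at index 1

1


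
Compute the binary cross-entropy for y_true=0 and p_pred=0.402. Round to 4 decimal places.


For y=0: Loss = -log(1-p)
= -log(1 - 0.402)
= -log(0.598)
= -(-0.5142)
= 0.5142

0.5142


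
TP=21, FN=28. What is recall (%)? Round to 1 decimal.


Recall = TP / (TP + FN) * 100
= 21 / (21 + 28)
= 21 / 49
= 0.4286
= 42.9%

42.9


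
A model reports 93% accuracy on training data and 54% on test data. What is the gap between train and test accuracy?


Gap = train_accuracy - test_accuracy
= 93 - 54
= 39%
This large gap strongly indicates overfitting.

39


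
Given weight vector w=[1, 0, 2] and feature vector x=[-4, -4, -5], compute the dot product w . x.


Element-wise products:
1 * -4 = -4
0 * -4 = 0
2 * -5 = -10
Sum = -4 + 0 + -10
= -14

-14


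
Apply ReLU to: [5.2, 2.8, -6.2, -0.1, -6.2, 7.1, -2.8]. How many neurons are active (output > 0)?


ReLU(x) = max(0, x) for each element:
ReLU(5.2) = 5.2
ReLU(2.8) = 2.8
ReLU(-6.2) = 0
ReLU(-0.1) = 0
ReLU(-6.2) = 0
ReLU(7.1) = 7.1
ReLU(-2.8) = 0
Active neurons (>0): 3

3


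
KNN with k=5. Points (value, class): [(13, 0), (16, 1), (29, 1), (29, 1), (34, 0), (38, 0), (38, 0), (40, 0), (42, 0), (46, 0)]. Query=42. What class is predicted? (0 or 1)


Distances from query 42:
Point 42 (class 0): distance = 0
Point 40 (class 0): distance = 2
Point 38 (class 0): distance = 4
Point 38 (class 0): distance = 4
Point 46 (class 0): distance = 4
K=5 nearest neighbors: classes = [0, 0, 0, 0, 0]
Votes for class 1: 0 / 5
Majority vote => class 0

0


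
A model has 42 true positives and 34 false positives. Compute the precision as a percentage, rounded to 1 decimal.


Precision = TP / (TP + FP) * 100
= 42 / (42 + 34)
= 42 / 76
= 0.5526
= 55.3%

55.3


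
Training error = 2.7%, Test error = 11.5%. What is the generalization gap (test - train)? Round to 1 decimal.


Generalization gap = test_error - train_error
= 11.5 - 2.7
= 8.8%
A moderate gap.

8.8


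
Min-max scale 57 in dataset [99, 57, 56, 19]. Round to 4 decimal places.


Min = 19, Max = 99
Range = 99 - 19 = 80
Scaled = (x - min) / (max - min)
= (57 - 19) / 80
= 38 / 80
= 0.4750

0.4750


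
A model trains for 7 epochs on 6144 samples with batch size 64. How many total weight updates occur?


Iterations per epoch = 6144 / 64 = 96
Total updates = iterations_per_epoch * epochs
= 96 * 7
= 672

672


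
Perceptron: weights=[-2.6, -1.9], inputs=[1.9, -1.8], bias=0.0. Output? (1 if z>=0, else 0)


z = w . x + b
= -2.6*1.9 + -1.9*-1.8 + 0.0
= -4.94 + 3.42 + 0.0
= -1.52 + 0.0
= -1.52
Since z = -1.52 < 0, output = 0

0


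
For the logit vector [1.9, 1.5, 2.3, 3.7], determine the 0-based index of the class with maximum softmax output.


Softmax is a monotonic transformation, so it preserves the argmax.
We need to find the index of the maximum logit.
Index 0: 1.9
Index 1: 1.5
Index 2: 2.3
Index 3: 3.7
Maximum logit = 3.7 at index 3

3


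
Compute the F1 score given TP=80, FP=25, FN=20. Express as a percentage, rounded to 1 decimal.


Precision = TP / (TP + FP) = 80 / 105 = 0.7619
Recall = TP / (TP + FN) = 80 / 100 = 0.8
F1 = 2 * P * R / (P + R)
= 2 * 0.7619 * 0.8 / (0.7619 + 0.8)
= 1.219 / 1.5619
= 0.7805
As percentage: 78.0%

78.0


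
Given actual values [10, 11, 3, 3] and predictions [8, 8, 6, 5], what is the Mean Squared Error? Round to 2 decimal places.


Differences: [2, 3, -3, -2]
Squared errors: [4, 9, 9, 4]
Sum of squared errors = 26
MSE = 26 / 4 = 6.50

6.50


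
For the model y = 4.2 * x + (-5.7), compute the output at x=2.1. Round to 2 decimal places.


y = 4.2 * 2.1 + (-5.7)
= 8.82 + (-5.7)
= 3.12

3.12


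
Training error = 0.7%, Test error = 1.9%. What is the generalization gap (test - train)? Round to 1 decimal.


Generalization gap = test_error - train_error
= 1.9 - 0.7
= 1.2%
A small gap suggests good generalization.

1.2


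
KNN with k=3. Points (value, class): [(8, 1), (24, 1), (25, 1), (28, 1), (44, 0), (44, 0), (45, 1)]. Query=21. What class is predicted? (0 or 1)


Distances from query 21:
Point 24 (class 1): distance = 3
Point 25 (class 1): distance = 4
Point 28 (class 1): distance = 7
K=3 nearest neighbors: classes = [1, 1, 1]
Votes for class 1: 3 / 3
Majority vote => class 1

1


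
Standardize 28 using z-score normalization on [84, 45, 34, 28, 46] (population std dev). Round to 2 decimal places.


Mean = (84 + 45 + 34 + 28 + 46) / 5 = 47.4
Variance = sum((x_i - mean)^2) / n = 380.64
Std = sqrt(380.64) = 19.51
Z = (x - mean) / std
= (28 - 47.4) / 19.51
= -19.4 / 19.51
= -0.99

-0.99


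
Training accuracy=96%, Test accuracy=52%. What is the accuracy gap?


Gap = train_accuracy - test_accuracy
= 96 - 52
= 44%
This large gap strongly indicates overfitting.

44


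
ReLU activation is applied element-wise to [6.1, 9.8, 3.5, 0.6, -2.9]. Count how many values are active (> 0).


ReLU(x) = max(0, x) for each element:
ReLU(6.1) = 6.1
ReLU(9.8) = 9.8
ReLU(3.5) = 3.5
ReLU(0.6) = 0.6
ReLU(-2.9) = 0
Active neurons (>0): 4

4


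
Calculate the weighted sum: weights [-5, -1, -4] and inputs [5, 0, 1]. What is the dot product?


Element-wise products:
-5 * 5 = -25
-1 * 0 = 0
-4 * 1 = -4
Sum = -25 + 0 + -4
= -29

-29


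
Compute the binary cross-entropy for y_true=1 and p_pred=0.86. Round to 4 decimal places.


For y=1: Loss = -log(p)
= -log(0.86)
= -(-0.1508)
= 0.1508

0.1508


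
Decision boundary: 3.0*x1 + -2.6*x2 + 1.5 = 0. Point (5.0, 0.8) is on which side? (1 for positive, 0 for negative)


Compute 3.0 * 5.0 + -2.6 * 0.8 + 1.5
= 15.0 + -2.08 + 1.5
= 14.42
Since 14.42 >= 0, the point is on the positive side.

1


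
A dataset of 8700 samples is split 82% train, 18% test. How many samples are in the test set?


Train samples = 8700 * 82% = 7134
Test samples = 8700 - 7134
= 1566

1566


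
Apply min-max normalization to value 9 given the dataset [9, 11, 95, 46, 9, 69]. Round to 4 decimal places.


Min = 9, Max = 95
Range = 95 - 9 = 86
Scaled = (x - min) / (max - min)
= (9 - 9) / 86
= 0 / 86
= 0.0000

0.0000


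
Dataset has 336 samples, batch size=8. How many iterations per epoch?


Iterations per epoch = dataset_size / batch_size
= 336 / 8
= 42

42


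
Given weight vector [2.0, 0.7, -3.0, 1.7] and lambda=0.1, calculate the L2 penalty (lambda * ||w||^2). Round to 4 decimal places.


Squaring each weight:
2.0^2 = 4.0
0.7^2 = 0.49
(-3.0)^2 = 9.0
1.7^2 = 2.89
Sum of squares = 16.38
Penalty = 0.1 * 16.38 = 1.6380

1.6380


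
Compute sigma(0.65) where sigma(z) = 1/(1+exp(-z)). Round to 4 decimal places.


sigmoid(z) = 1 / (1 + exp(-z))
exp(-(0.65)) = exp(-0.65) = 0.522
1 + 0.522 = 1.522
1 / 1.522 = 0.6570

0.6570


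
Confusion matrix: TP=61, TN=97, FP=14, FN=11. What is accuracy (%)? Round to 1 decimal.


Accuracy = (TP + TN) / (TP + TN + FP + FN) * 100
= (61 + 97) / (61 + 97 + 14 + 11)
= 158 / 183
= 0.8634
= 86.3%

86.3


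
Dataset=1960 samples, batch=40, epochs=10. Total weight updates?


Iterations per epoch = 1960 / 40 = 49
Total updates = iterations_per_epoch * epochs
= 49 * 10
= 490

490


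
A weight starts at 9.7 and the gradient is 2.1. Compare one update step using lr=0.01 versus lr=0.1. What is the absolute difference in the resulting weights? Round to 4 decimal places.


With lr=0.01: w_new = 9.7 - 0.01 * 2.1 = 9.679
With lr=0.1: w_new = 9.7 - 0.1 * 2.1 = 9.49
Absolute difference = |9.679 - 9.49|
= 0.1890

0.1890


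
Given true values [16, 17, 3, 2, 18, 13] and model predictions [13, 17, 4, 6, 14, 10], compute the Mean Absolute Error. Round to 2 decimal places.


Absolute errors: [3, 0, 1, 4, 4, 3]
Sum of absolute errors = 15
MAE = 15 / 6 = 2.50

2.50


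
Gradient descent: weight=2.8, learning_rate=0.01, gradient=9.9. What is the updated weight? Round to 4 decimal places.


w_new = w_old - lr * gradient
= 2.8 - 0.01 * 9.9
= 2.8 - (0.099)
= 2.7010

2.7010


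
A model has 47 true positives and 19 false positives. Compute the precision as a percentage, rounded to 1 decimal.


Precision = TP / (TP + FP) * 100
= 47 / (47 + 19)
= 47 / 66
= 0.7121
= 71.2%

71.2


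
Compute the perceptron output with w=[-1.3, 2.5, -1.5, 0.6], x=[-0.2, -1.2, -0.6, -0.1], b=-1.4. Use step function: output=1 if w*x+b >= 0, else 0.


z = w . x + b
= -1.3*-0.2 + 2.5*-1.2 + -1.5*-0.6 + 0.6*-0.1 + -1.4
= 0.26 + -3.0 + 0.9 + -0.06 + -1.4
= -1.9 + -1.4
= -3.3
Since z = -3.3 < 0, output = 0

0


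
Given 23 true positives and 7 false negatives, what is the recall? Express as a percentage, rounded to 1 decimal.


Recall = TP / (TP + FN) * 100
= 23 / (23 + 7)
= 23 / 30
= 0.7667
= 76.7%

76.7


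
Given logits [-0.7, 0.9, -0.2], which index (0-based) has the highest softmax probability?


Softmax is a monotonic transformation, so it preserves the argmax.
We need to find the index of the maximum logit.
Index 0: -0.7
Index 1: 0.9
Index 2: -0.2
Maximum logit = 0.9 at index 1

1


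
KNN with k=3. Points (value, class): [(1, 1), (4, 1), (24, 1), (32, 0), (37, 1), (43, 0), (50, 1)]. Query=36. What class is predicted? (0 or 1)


Distances from query 36:
Point 37 (class 1): distance = 1
Point 32 (class 0): distance = 4
Point 43 (class 0): distance = 7
K=3 nearest neighbors: classes = [1, 0, 0]
Votes for class 1: 1 / 3
Majority vote => class 0

0


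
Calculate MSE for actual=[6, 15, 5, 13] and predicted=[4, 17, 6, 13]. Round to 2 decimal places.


Differences: [2, -2, -1, 0]
Squared errors: [4, 4, 1, 0]
Sum of squared errors = 9
MSE = 9 / 4 = 2.25

2.25


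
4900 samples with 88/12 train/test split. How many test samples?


Train samples = 4900 * 88% = 4312
Test samples = 4900 - 4312
= 588

588


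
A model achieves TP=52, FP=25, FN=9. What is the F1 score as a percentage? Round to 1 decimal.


Precision = TP / (TP + FP) = 52 / 77 = 0.6753
Recall = TP / (TP + FN) = 52 / 61 = 0.8525
F1 = 2 * P * R / (P + R)
= 2 * 0.6753 * 0.8525 / (0.6753 + 0.8525)
= 1.1514 / 1.5278
= 0.7536
As percentage: 75.4%

75.4


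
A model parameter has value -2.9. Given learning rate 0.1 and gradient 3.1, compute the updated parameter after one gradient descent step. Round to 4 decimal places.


w_new = w_old - lr * gradient
= -2.9 - 0.1 * 3.1
= -2.9 - (0.31)
= -3.2100

-3.2100


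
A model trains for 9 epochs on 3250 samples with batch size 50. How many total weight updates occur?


Iterations per epoch = 3250 / 50 = 65
Total updates = iterations_per_epoch * epochs
= 65 * 9
= 585

585


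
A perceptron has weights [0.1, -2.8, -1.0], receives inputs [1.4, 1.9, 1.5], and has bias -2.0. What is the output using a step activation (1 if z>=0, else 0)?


z = w . x + b
= 0.1*1.4 + -2.8*1.9 + -1.0*1.5 + -2.0
= 0.14 + -5.32 + -1.5 + -2.0
= -6.68 + -2.0
= -8.68
Since z = -8.68 < 0, output = 0

0


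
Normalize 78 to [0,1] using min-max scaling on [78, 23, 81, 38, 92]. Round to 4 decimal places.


Min = 23, Max = 92
Range = 92 - 23 = 69
Scaled = (x - min) / (max - min)
= (78 - 23) / 69
= 55 / 69
= 0.7971

0.7971


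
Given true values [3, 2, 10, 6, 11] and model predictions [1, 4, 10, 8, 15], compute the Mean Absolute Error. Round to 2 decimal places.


Absolute errors: [2, 2, 0, 2, 4]
Sum of absolute errors = 10
MAE = 10 / 5 = 2.00

2.00


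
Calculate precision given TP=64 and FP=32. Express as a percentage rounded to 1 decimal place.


Precision = TP / (TP + FP) * 100
= 64 / (64 + 32)
= 64 / 96
= 0.6667
= 66.7%

66.7
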